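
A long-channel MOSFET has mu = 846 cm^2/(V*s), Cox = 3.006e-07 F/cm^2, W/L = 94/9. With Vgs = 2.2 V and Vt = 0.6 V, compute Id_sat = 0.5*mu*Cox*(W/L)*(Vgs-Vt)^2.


Step 1: Overdrive voltage Vov = Vgs - Vt = 2.2 - 0.6 = 1.6 V
Step 2: W/L = 94/9 = 10.4444
Step 3: Id = 0.5 * 846 * 3.006e-07 * 10.4444 * 1.6^2
Step 4: Id = 3.40e-03 A

3.40e-03


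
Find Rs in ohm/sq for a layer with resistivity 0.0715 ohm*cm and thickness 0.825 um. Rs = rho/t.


Step 1: Convert thickness to cm: t = 0.825 um = 8.2500e-05 cm
Step 2: Rs = rho / t = 0.0715 / 8.2500e-05
Step 3: Rs = 866.7 ohm/sq

866.7


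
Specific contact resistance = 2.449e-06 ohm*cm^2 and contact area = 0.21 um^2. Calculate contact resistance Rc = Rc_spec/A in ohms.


Step 1: Convert area to cm^2: 0.21 um^2 = 2.1000e-09 cm^2
Step 2: Rc = Rc_spec / A = 2.449e-06 / 2.1000e-09
Step 3: Rc = 1.17e+03 ohms

1.17e+03


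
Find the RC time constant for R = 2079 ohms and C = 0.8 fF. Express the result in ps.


Step 1: tau = R * C
Step 2: tau = 2079 * 0.8 fF = 2079 * 8.0e-16 F
Step 3: tau = 1.6632e-12 s = 1.6632 ps

1.6632


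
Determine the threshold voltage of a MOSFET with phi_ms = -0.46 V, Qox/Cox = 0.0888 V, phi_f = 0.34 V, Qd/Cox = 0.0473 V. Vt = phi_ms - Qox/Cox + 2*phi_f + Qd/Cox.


Step 1: Vt = phi_ms - Qox/Cox + 2*phi_f + Qd/Cox
Step 2: Vt = -0.46 - 0.0888 + 2*0.34 + 0.0473
Step 3: Vt = -0.46 - 0.0888 + 0.68 + 0.0473
Step 4: Vt = 0.1785 V

0.1785


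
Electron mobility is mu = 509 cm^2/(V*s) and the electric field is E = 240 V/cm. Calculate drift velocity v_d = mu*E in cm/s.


Step 1: v_d = mu * E
Step 2: v_d = 509 * 240 = 122160
Step 3: v_d = 1.22e+05 cm/s

1.22e+05


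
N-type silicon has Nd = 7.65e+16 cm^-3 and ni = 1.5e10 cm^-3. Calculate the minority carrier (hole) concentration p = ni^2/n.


Step 1: Since Nd >> ni, n ≈ Nd = 7.65e+16 cm^-3
Step 2: p = ni^2 / n = (1.5e10)^2 / 7.65e+16
Step 3: p = 2.25e20 / 7.65e+16 = 2.94e+03 cm^-3

2.94e+03


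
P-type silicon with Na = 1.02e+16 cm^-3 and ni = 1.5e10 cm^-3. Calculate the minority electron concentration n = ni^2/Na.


Step 1: Majority hole concentration p ≈ Na = 1.02e+16 cm^-3
Step 2: n = ni^2 / Na = (1.5e10)^2 / 1.02e+16
Step 3: n = 2.21e+04 cm^-3

2.21e+04


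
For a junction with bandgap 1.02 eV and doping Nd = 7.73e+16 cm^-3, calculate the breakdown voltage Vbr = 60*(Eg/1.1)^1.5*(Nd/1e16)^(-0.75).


Step 1: Eg/1.1 = 1.02/1.1 = 0.927273
Step 2: (Eg/1.1)^1.5 = 0.927273^1.5 = 0.892918
Step 3: (Nd/1e16)^(-0.75) = (7.73)^(-0.75) = 0.215708
Step 4: Vbr = 60 * 0.892918 * 0.215708 = 11.6 V

11.6


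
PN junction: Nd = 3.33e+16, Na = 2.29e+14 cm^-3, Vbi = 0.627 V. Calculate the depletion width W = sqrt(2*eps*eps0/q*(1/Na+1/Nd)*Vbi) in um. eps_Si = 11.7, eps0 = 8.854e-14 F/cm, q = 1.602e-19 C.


Step 1: 1/Na + 1/Nd = 1/2.29e+14 + 1/3.33e+16 = 4.39684e-15
Step 2: 2*eps*eps0/q = 2*11.7*8.854e-14/1.602e-19 = 1.293281e+07
Step 3: W^2 = 1.293281e+07 * 4.39684e-15 * 0.627 = 3.56534e-08
Step 4: W = sqrt(3.56534e-08) = 1.888e-04 cm = 1.888 um

1.888


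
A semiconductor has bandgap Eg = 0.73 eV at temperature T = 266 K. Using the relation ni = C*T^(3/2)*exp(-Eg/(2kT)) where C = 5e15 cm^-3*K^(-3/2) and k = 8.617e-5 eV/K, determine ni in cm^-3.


Step 1: Compute kT = 8.617e-5 * 266 = 0.02292122 eV
Step 2: Exponent = -Eg/(2kT) = -0.73/(2*0.02292122) = -15.92411
Step 3: T^(3/2) = 266^1.5 = 4338.33
Step 4: ni = 5e15 * 4338.33 * exp(-15.92411) = 2.63e+12 cm^-3

2.63e+12


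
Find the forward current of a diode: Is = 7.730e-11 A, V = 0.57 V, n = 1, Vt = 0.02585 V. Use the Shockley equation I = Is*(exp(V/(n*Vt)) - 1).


Step 1: V/(n*Vt) = 0.57/(1*0.02585) = 22.0503
Step 2: exp(22.0503) = 3.7698e+09
Step 3: I = 7.730e-11 * (3.7698e+09 - 1) = 2.91e-01 A

2.91e-01


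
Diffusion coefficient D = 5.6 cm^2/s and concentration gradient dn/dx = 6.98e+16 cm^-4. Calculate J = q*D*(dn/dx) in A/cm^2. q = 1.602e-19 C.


Step 1: J = q * D * (dn/dx)
Step 2: J = 1.602e-19 * 5.6 * 6.98e+16
Step 3: J = 6.26e-02 A/cm^2

6.26e-02


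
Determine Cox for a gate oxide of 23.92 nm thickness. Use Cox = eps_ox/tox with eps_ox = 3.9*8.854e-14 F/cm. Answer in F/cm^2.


Step 1: eps_ox = 3.9 * 8.854e-14 = 3.45306e-13 F/cm
Step 2: tox in cm = 23.92 nm * 1e-7 = 2.3920e-06 cm
Step 3: Cox = 3.45306e-13 / 2.3920e-06 = 1.44e-07 F/cm^2

1.44e-07


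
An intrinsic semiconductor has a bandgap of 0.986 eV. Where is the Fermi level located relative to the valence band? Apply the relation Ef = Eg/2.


Step 1: For an intrinsic semiconductor, the Fermi level sits at midgap.
Step 2: Ef = Eg / 2 = 0.986 / 2 = 0.493 eV

0.493


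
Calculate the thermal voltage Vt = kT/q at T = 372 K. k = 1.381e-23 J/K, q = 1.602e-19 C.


Step 1: kT = 1.381e-23 * 372 = 5.13732e-21 J
Step 2: Vt = kT/q = 5.13732e-21 / 1.602e-19
Step 3: Vt = 0.03207 V

0.03207


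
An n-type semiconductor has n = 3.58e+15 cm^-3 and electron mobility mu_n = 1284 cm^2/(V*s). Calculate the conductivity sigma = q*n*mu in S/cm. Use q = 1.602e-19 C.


Step 1: sigma = q * n * mu
Step 2: sigma = 1.602e-19 * 3.58e+15 * 1284
Step 3: sigma = 7.364e-01 S/cm

7.364e-01


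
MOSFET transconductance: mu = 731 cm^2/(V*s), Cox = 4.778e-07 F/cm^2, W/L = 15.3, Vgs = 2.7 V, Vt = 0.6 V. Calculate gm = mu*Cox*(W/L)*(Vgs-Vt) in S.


Step 1: Vov = Vgs - Vt = 2.7 - 0.6 = 2.1 V
Step 2: gm = mu * Cox * (W/L) * Vov
Step 3: gm = 731 * 4.778e-07 * 15.3 * 2.1 = 1.12e-02 S

1.12e-02


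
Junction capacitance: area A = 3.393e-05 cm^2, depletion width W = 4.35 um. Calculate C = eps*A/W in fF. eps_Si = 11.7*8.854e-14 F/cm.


Step 1: eps_Si = 11.7 * 8.854e-14 = 1.035918e-12 F/cm
Step 2: W in cm = 4.35 * 1e-4 = 4.35e-04 cm
Step 3: C = 1.035918e-12 * 3.393e-05 / 4.35e-04 = 8.080160e-14 F
Step 4: C = 80.8 fF

80.8


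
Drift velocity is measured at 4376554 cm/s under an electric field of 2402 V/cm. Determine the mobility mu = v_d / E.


Step 1: mu = v_d / E
Step 2: mu = 4376554 / 2402
Step 3: mu = 1822.05 cm^2/(V*s)

1822.05


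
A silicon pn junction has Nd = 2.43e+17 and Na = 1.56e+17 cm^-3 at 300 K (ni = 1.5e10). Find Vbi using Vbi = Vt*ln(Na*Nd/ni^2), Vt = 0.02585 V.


Step 1: Compute Na*Nd/ni^2 = 1.56e+17 * 2.43e+17 / (1.5e10)^2 = 1.6848e+14
Step 2: ln(1.6848e+14) = 32.7578
Step 3: Vbi = 0.02585 * 32.7578 = 0.847 V

0.847


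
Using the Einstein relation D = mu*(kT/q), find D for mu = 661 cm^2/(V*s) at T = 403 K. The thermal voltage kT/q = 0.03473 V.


Step 1: D = mu * (kT/q)
Step 2: D = 661 * 0.03473
Step 3: D = 22.96 cm^2/s

22.96


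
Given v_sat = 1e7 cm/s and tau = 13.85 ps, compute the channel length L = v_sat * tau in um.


Step 1: tau in seconds = 13.85 ps * 1e-12 = 1.3850e-11 s
Step 2: L = v_sat * tau = 1e7 * 1.3850e-11 = 1.3850e-04 cm
Step 3: L in um = 1.3850e-04 * 1e4 = 1.385 um

1.385


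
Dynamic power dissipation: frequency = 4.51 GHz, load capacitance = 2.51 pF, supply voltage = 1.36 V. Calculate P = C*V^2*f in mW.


Step 1: V^2 = 1.36^2 = 1.8496 V^2
Step 2: P = C*V^2*f = 2.51e-12 F * 1.8496 * 4.51e9 Hz
Step 3: P = 2.093765696e-02 W
Step 4: P = 20.938 mW

20.938


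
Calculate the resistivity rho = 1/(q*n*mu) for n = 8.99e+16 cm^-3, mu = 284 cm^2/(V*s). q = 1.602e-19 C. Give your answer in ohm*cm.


Step 1: sigma = q * n * mu = 1.602e-19 * 8.99e+16 * 284 = 4.09016e+00 S/cm
Step 2: rho = 1 / sigma = 1 / 4.09016e+00 = 0.2445 ohm*cm

0.2445


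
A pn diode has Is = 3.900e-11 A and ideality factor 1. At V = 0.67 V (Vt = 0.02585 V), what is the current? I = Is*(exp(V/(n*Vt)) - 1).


Step 1: V/(n*Vt) = 0.67/(1*0.02585) = 25.9188
Step 2: exp(25.9188) = 1.8046e+11
Step 3: I = 3.900e-11 * (1.8046e+11 - 1) = 7.04e+00 A

7.04e+00


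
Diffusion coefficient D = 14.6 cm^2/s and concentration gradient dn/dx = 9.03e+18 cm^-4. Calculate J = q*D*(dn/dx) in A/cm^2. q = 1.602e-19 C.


Step 1: J = q * D * (dn/dx)
Step 2: J = 1.602e-19 * 14.6 * 9.03e+18
Step 3: J = 2.11e+01 A/cm^2

2.11e+01


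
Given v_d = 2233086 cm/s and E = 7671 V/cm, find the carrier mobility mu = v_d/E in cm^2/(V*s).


Step 1: mu = v_d / E
Step 2: mu = 2233086 / 7671
Step 3: mu = 291.11 cm^2/(V*s)

291.11


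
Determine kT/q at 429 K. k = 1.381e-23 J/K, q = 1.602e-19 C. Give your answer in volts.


Step 1: kT = 1.381e-23 * 429 = 5.92449e-21 J
Step 2: Vt = kT/q = 5.92449e-21 / 1.602e-19
Step 3: Vt = 0.03698 V

0.03698


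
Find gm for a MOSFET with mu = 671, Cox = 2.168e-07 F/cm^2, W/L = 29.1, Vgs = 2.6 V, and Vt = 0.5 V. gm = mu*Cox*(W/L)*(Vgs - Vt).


Step 1: Vov = Vgs - Vt = 2.6 - 0.5 = 2.1 V
Step 2: gm = mu * Cox * (W/L) * Vov
Step 3: gm = 671 * 2.168e-07 * 29.1 * 2.1 = 8.89e-03 S

8.89e-03


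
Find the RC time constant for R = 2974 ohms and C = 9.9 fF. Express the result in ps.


Step 1: tau = R * C
Step 2: tau = 2974 * 9.9 fF = 2974 * 9.9e-15 F
Step 3: tau = 2.94426e-11 s = 29.4426 ps

29.4426


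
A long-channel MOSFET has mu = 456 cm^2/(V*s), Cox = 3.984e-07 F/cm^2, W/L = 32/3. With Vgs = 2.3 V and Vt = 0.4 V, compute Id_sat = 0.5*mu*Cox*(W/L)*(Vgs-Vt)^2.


Step 1: Overdrive voltage Vov = Vgs - Vt = 2.3 - 0.4 = 1.9 V
Step 2: W/L = 32/3 = 10.6667
Step 3: Id = 0.5 * 456 * 3.984e-07 * 10.6667 * 1.9^2
Step 4: Id = 3.50e-03 A

3.50e-03


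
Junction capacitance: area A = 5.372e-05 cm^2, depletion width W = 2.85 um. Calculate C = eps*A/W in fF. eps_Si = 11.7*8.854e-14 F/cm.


Step 1: eps_Si = 11.7 * 8.854e-14 = 1.035918e-12 F/cm
Step 2: W in cm = 2.85 * 1e-4 = 2.85e-04 cm
Step 3: C = 1.035918e-12 * 5.372e-05 / 2.85e-04 = 1.952615e-13 F
Step 4: C = 195.26 fF

195.26


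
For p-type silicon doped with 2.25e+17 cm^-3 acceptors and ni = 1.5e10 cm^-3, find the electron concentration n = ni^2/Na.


Step 1: Majority hole concentration p ≈ Na = 2.25e+17 cm^-3
Step 2: n = ni^2 / Na = (1.5e10)^2 / 2.25e+17
Step 3: n = 1.00e+03 cm^-3

1.00e+03


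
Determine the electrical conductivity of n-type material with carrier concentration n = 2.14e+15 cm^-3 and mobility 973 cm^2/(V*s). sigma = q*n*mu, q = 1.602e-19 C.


Step 1: sigma = q * n * mu
Step 2: sigma = 1.602e-19 * 2.14e+15 * 973
Step 3: sigma = 3.336e-01 S/cm

3.336e-01


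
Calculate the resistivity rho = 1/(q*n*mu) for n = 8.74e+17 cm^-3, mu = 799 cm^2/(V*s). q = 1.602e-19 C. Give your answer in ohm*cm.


Step 1: sigma = q * n * mu = 1.602e-19 * 8.74e+17 * 799 = 1.11872e+02 S/cm
Step 2: rho = 1 / sigma = 1 / 1.11872e+02 = 0.008939 ohm*cm

0.008939


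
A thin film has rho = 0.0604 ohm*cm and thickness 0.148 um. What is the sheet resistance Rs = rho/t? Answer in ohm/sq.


Step 1: Convert thickness to cm: t = 0.148 um = 1.4800e-05 cm
Step 2: Rs = rho / t = 0.0604 / 1.4800e-05
Step 3: Rs = 4081.1 ohm/sq

4081.1


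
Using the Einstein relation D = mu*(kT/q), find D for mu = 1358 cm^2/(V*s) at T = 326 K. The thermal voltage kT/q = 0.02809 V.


Step 1: D = mu * (kT/q)
Step 2: D = 1358 * 0.02809
Step 3: D = 38.15 cm^2/s

38.15


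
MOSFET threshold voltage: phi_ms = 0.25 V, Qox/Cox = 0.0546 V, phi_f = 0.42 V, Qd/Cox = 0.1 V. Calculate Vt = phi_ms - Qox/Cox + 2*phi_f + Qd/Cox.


Step 1: Vt = phi_ms - Qox/Cox + 2*phi_f + Qd/Cox
Step 2: Vt = 0.25 - 0.0546 + 2*0.42 + 0.1
Step 3: Vt = 0.25 - 0.0546 + 0.84 + 0.1
Step 4: Vt = 1.1354 V

1.1354


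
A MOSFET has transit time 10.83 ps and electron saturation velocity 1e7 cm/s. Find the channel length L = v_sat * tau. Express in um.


Step 1: tau in seconds = 10.83 ps * 1e-12 = 1.0830e-11 s
Step 2: L = v_sat * tau = 1e7 * 1.0830e-11 = 1.0830e-04 cm
Step 3: L in um = 1.0830e-04 * 1e4 = 1.083 um

1.083


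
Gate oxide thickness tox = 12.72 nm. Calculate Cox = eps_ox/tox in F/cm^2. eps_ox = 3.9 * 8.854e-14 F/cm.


Step 1: eps_ox = 3.9 * 8.854e-14 = 3.45306e-13 F/cm
Step 2: tox in cm = 12.72 nm * 1e-7 = 1.2720e-06 cm
Step 3: Cox = 3.45306e-13 / 1.2720e-06 = 2.71e-07 F/cm^2

2.71e-07


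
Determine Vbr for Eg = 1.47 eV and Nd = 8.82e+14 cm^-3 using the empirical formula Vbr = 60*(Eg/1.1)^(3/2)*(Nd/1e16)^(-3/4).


Step 1: Eg/1.1 = 1.47/1.1 = 1.336364
Step 2: (Eg/1.1)^1.5 = 1.336364^1.5 = 1.544853
Step 3: (Nd/1e16)^(-0.75) = (0.0882)^(-0.75) = 6.178721
Step 4: Vbr = 60 * 1.544853 * 6.178721 = 572.7 V

572.7


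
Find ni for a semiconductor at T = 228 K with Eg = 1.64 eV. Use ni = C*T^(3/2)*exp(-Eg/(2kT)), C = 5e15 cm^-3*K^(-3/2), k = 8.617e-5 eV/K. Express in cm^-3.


Step 1: Compute kT = 8.617e-5 * 228 = 0.01964676 eV
Step 2: Exponent = -Eg/(2kT) = -1.64/(2*0.01964676) = -41.73716
Step 3: T^(3/2) = 228^1.5 = 3442.72
Step 4: ni = 5e15 * 3442.72 * exp(-41.73716) = 1.29e+01 cm^-3

1.29e+01


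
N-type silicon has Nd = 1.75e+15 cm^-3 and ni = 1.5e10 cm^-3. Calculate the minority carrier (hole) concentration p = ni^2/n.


Step 1: Since Nd >> ni, n ≈ Nd = 1.75e+15 cm^-3
Step 2: p = ni^2 / n = (1.5e10)^2 / 1.75e+15
Step 3: p = 2.25e20 / 1.75e+15 = 1.29e+05 cm^-3

1.29e+05


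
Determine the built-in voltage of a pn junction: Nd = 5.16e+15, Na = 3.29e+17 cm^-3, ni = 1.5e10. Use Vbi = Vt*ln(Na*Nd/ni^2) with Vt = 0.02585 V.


Step 1: Compute Na*Nd/ni^2 = 3.29e+17 * 5.16e+15 / (1.5e10)^2 = 7.5451e+12
Step 2: ln(7.5451e+12) = 29.6519
Step 3: Vbi = 0.02585 * 29.6519 = 0.767 V

0.767


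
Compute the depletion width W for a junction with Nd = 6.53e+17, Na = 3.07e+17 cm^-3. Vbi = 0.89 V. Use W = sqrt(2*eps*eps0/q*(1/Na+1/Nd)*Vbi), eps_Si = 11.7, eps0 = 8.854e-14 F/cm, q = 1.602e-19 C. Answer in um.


Step 1: 1/Na + 1/Nd = 1/3.07e+17 + 1/6.53e+17 = 4.78872e-18
Step 2: 2*eps*eps0/q = 2*11.7*8.854e-14/1.602e-19 = 1.293281e+07
Step 3: W^2 = 1.293281e+07 * 4.78872e-18 * 0.89 = 5.51191e-11
Step 4: W = sqrt(5.51191e-11) = 7.424e-06 cm = 0.07424 um

0.07424


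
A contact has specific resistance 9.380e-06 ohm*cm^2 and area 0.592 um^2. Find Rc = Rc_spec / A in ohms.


Step 1: Convert area to cm^2: 0.592 um^2 = 5.9200e-09 cm^2
Step 2: Rc = Rc_spec / A = 9.380e-06 / 5.9200e-09
Step 3: Rc = 1.58e+03 ohms

1.58e+03


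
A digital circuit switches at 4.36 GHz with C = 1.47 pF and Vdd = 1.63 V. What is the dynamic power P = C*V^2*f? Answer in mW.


Step 1: V^2 = 1.63^2 = 2.6569 V^2
Step 2: P = C*V^2*f = 1.47e-12 F * 2.6569 * 4.36e9 Hz
Step 3: P = 1.702860348e-02 W
Step 4: P = 17.029 mW

17.029


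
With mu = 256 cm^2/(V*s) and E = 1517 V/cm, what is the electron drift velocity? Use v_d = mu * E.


Step 1: v_d = mu * E
Step 2: v_d = 256 * 1517 = 388352
Step 3: v_d = 3.88e+05 cm/s

3.88e+05


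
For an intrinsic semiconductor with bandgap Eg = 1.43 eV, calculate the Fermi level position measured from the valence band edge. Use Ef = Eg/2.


Step 1: For an intrinsic semiconductor, the Fermi level sits at midgap.
Step 2: Ef = Eg / 2 = 1.43 / 2 = 0.715 eV

0.715


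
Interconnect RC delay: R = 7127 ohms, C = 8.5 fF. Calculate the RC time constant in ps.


Step 1: tau = R * C
Step 2: tau = 7127 * 8.5 fF = 7127 * 8.5e-15 F
Step 3: tau = 6.05795e-11 s = 60.5795 ps

60.5795


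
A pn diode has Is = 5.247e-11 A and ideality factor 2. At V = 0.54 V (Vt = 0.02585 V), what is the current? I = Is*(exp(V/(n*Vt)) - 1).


Step 1: V/(n*Vt) = 0.54/(2*0.02585) = 10.4449
Step 2: exp(10.4449) = 3.4369e+04
Step 3: I = 5.247e-11 * (3.4369e+04 - 1) = 1.80e-06 A

1.80e-06


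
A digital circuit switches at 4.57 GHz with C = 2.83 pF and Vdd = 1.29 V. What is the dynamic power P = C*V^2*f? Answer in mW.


Step 1: V^2 = 1.29^2 = 1.6641 V^2
Step 2: P = C*V^2*f = 2.83e-12 F * 1.6641 * 4.57e9 Hz
Step 3: P = 2.152197171e-02 W
Step 4: P = 21.522 mW

21.522


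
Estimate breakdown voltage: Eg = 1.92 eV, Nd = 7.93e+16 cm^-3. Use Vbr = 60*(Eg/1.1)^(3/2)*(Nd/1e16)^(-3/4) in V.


Step 1: Eg/1.1 = 1.92/1.1 = 1.745455
Step 2: (Eg/1.1)^1.5 = 1.745455^1.5 = 2.306020
Step 3: (Nd/1e16)^(-0.75) = (7.93)^(-0.75) = 0.211614
Step 4: Vbr = 60 * 2.306020 * 0.211614 = 29.3 V

29.3


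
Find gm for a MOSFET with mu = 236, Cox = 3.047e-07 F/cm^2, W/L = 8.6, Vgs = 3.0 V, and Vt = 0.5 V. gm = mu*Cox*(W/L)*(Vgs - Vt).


Step 1: Vov = Vgs - Vt = 3.0 - 0.5 = 2.5 V
Step 2: gm = mu * Cox * (W/L) * Vov
Step 3: gm = 236 * 3.047e-07 * 8.6 * 2.5 = 1.55e-03 S

1.55e-03


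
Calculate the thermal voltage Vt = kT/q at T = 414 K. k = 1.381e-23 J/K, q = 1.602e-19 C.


Step 1: kT = 1.381e-23 * 414 = 5.71734e-21 J
Step 2: Vt = kT/q = 5.71734e-21 / 1.602e-19
Step 3: Vt = 0.03569 V

0.03569


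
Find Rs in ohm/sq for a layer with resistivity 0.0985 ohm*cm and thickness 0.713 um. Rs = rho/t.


Step 1: Convert thickness to cm: t = 0.713 um = 7.1300e-05 cm
Step 2: Rs = rho / t = 0.0985 / 7.1300e-05
Step 3: Rs = 1381.5 ohm/sq

1381.5


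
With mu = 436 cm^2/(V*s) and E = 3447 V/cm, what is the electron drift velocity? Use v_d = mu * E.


Step 1: v_d = mu * E
Step 2: v_d = 436 * 3447 = 1502892
Step 3: v_d = 1.50e+06 cm/s

1.50e+06


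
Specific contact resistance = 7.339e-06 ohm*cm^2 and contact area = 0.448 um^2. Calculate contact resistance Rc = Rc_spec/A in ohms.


Step 1: Convert area to cm^2: 0.448 um^2 = 4.4800e-09 cm^2
Step 2: Rc = Rc_spec / A = 7.339e-06 / 4.4800e-09
Step 3: Rc = 1.64e+03 ohms

1.64e+03


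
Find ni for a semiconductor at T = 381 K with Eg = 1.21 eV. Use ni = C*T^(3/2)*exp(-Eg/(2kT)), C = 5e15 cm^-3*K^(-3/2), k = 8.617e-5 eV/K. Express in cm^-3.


Step 1: Compute kT = 8.617e-5 * 381 = 0.03283077 eV
Step 2: Exponent = -Eg/(2kT) = -1.21/(2*0.03283077) = -18.42783
Step 3: T^(3/2) = 381^1.5 = 7436.82
Step 4: ni = 5e15 * 7436.82 * exp(-18.42783) = 3.69e+11 cm^-3

3.69e+11


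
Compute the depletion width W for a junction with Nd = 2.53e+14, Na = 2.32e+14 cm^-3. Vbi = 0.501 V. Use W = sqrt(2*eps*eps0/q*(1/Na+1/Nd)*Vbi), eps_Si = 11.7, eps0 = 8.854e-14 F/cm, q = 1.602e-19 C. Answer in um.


Step 1: 1/Na + 1/Nd = 1/2.32e+14 + 1/2.53e+14 = 8.26291e-15
Step 2: 2*eps*eps0/q = 2*11.7*8.854e-14/1.602e-19 = 1.293281e+07
Step 3: W^2 = 1.293281e+07 * 8.26291e-15 * 0.501 = 5.35382e-08
Step 4: W = sqrt(5.35382e-08) = 2.314e-04 cm = 2.314 um

2.314


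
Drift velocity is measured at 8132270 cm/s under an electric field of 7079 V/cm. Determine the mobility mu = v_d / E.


Step 1: mu = v_d / E
Step 2: mu = 8132270 / 7079
Step 3: mu = 1148.79 cm^2/(V*s)

1148.79


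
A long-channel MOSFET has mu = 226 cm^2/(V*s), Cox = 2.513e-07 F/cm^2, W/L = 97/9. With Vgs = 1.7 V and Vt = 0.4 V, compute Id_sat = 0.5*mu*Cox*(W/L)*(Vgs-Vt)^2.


Step 1: Overdrive voltage Vov = Vgs - Vt = 1.7 - 0.4 = 1.3 V
Step 2: W/L = 97/9 = 10.7778
Step 3: Id = 0.5 * 226 * 2.513e-07 * 10.7778 * 1.3^2
Step 4: Id = 5.17e-04 A

5.17e-04


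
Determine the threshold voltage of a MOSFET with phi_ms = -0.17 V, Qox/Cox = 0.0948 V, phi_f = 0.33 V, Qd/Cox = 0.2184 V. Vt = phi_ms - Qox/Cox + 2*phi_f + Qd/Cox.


Step 1: Vt = phi_ms - Qox/Cox + 2*phi_f + Qd/Cox
Step 2: Vt = -0.17 - 0.0948 + 2*0.33 + 0.2184
Step 3: Vt = -0.17 - 0.0948 + 0.66 + 0.2184
Step 4: Vt = 0.6136 V

0.6136


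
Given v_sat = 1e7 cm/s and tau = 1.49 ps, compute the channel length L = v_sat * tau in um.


Step 1: tau in seconds = 1.49 ps * 1e-12 = 1.4900e-12 s
Step 2: L = v_sat * tau = 1e7 * 1.4900e-12 = 1.4900e-05 cm
Step 3: L in um = 1.4900e-05 * 1e4 = 0.149 um

0.149


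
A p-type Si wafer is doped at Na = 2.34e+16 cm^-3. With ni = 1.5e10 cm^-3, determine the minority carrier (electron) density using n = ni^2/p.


Step 1: Majority hole concentration p ≈ Na = 2.34e+16 cm^-3
Step 2: n = ni^2 / Na = (1.5e10)^2 / 2.34e+16
Step 3: n = 9.62e+03 cm^-3

9.62e+03


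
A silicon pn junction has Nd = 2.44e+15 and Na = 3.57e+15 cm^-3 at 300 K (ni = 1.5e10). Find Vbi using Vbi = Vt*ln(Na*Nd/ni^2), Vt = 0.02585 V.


Step 1: Compute Na*Nd/ni^2 = 3.57e+15 * 2.44e+15 / (1.5e10)^2 = 3.8715e+10
Step 2: ln(3.8715e+10) = 24.3795
Step 3: Vbi = 0.02585 * 24.3795 = 0.63 V

0.63


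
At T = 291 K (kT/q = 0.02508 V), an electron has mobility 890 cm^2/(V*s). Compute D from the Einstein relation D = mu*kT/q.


Step 1: D = mu * (kT/q)
Step 2: D = 890 * 0.02508
Step 3: D = 22.32 cm^2/s

22.32


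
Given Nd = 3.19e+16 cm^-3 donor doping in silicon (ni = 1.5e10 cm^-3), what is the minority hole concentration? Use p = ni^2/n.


Step 1: Since Nd >> ni, n ≈ Nd = 3.19e+16 cm^-3
Step 2: p = ni^2 / n = (1.5e10)^2 / 3.19e+16
Step 3: p = 2.25e20 / 3.19e+16 = 7.05e+03 cm^-3

7.05e+03


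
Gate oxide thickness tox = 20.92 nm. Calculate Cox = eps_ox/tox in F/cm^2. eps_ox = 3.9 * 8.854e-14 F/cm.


Step 1: eps_ox = 3.9 * 8.854e-14 = 3.45306e-13 F/cm
Step 2: tox in cm = 20.92 nm * 1e-7 = 2.0920e-06 cm
Step 3: Cox = 3.45306e-13 / 2.0920e-06 = 1.65e-07 F/cm^2

1.65e-07


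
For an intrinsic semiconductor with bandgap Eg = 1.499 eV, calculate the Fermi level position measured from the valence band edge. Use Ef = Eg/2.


Step 1: For an intrinsic semiconductor, the Fermi level sits at midgap.
Step 2: Ef = Eg / 2 = 1.499 / 2 = 0.7495 eV

0.7495


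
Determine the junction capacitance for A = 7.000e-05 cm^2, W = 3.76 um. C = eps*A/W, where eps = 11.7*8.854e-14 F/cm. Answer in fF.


Step 1: eps_Si = 11.7 * 8.854e-14 = 1.035918e-12 F/cm
Step 2: W in cm = 3.76 * 1e-4 = 3.76e-04 cm
Step 3: C = 1.035918e-12 * 7.000e-05 / 3.76e-04 = 1.928571e-13 F
Step 4: C = 192.86 fF

192.86


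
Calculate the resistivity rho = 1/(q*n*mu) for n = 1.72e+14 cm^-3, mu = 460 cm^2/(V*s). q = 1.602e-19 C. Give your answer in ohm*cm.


Step 1: sigma = q * n * mu = 1.602e-19 * 1.72e+14 * 460 = 1.26750e-02 S/cm
Step 2: rho = 1 / sigma = 1 / 1.26750e-02 = 78.9 ohm*cm

78.9


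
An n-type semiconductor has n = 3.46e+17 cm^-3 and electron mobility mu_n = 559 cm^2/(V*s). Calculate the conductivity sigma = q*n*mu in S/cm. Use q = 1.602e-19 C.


Step 1: sigma = q * n * mu
Step 2: sigma = 1.602e-19 * 3.46e+17 * 559
Step 3: sigma = 3.098e+01 S/cm

3.098e+01


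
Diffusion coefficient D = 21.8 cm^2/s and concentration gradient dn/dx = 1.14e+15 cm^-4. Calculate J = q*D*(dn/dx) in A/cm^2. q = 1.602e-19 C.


Step 1: J = q * D * (dn/dx)
Step 2: J = 1.602e-19 * 21.8 * 1.14e+15
Step 3: J = 3.98e-03 A/cm^2

3.98e-03


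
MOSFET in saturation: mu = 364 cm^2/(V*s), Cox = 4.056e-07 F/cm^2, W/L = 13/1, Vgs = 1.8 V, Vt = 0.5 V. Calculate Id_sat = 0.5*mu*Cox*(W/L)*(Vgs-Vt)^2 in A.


Step 1: Overdrive voltage Vov = Vgs - Vt = 1.8 - 0.5 = 1.3 V
Step 2: W/L = 13/1 = 13
Step 3: Id = 0.5 * 364 * 4.056e-07 * 13 * 1.3^2
Step 4: Id = 1.62e-03 A

1.62e-03


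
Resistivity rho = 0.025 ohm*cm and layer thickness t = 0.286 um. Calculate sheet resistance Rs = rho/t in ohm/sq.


Step 1: Convert thickness to cm: t = 0.286 um = 2.8600e-05 cm
Step 2: Rs = rho / t = 0.025 / 2.8600e-05
Step 3: Rs = 874.1 ohm/sq

874.1


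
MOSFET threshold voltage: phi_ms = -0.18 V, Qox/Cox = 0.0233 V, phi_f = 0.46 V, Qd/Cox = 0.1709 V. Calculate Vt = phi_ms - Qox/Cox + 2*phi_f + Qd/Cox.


Step 1: Vt = phi_ms - Qox/Cox + 2*phi_f + Qd/Cox
Step 2: Vt = -0.18 - 0.0233 + 2*0.46 + 0.1709
Step 3: Vt = -0.18 - 0.0233 + 0.92 + 0.1709
Step 4: Vt = 0.8876 V

0.8876


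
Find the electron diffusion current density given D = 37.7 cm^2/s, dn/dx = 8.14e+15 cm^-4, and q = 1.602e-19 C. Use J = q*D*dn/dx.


Step 1: J = q * D * (dn/dx)
Step 2: J = 1.602e-19 * 37.7 * 8.14e+15
Step 3: J = 4.92e-02 A/cm^2

4.92e-02


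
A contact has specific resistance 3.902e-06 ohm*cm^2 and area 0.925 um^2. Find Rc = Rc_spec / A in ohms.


Step 1: Convert area to cm^2: 0.925 um^2 = 9.2500e-09 cm^2
Step 2: Rc = Rc_spec / A = 3.902e-06 / 9.2500e-09
Step 3: Rc = 4.22e+02 ohms

4.22e+02


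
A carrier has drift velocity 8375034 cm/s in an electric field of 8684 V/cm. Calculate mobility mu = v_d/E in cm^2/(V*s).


Step 1: mu = v_d / E
Step 2: mu = 8375034 / 8684
Step 3: mu = 964.42 cm^2/(V*s)

964.42


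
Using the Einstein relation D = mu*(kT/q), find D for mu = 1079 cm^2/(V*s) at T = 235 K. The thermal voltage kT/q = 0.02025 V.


Step 1: D = mu * (kT/q)
Step 2: D = 1079 * 0.02025
Step 3: D = 21.85 cm^2/s

21.85


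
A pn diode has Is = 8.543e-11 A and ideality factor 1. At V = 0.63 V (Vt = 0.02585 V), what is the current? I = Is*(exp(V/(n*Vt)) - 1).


Step 1: V/(n*Vt) = 0.63/(1*0.02585) = 24.3714
Step 2: exp(24.3714) = 3.8403e+10
Step 3: I = 8.543e-11 * (3.8403e+10 - 1) = 3.28e+00 A

3.28e+00


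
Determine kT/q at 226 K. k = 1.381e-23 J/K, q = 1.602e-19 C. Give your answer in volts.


Step 1: kT = 1.381e-23 * 226 = 3.12106e-21 J
Step 2: Vt = kT/q = 3.12106e-21 / 1.602e-19
Step 3: Vt = 0.01948 V

0.01948


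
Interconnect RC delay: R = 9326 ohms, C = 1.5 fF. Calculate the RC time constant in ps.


Step 1: tau = R * C
Step 2: tau = 9326 * 1.5 fF = 9326 * 1.5e-15 F
Step 3: tau = 1.3989e-11 s = 13.989 ps

13.989


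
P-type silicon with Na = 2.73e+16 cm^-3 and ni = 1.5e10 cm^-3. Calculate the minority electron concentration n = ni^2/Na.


Step 1: Majority hole concentration p ≈ Na = 2.73e+16 cm^-3
Step 2: n = ni^2 / Na = (1.5e10)^2 / 2.73e+16
Step 3: n = 8.24e+03 cm^-3

8.24e+03


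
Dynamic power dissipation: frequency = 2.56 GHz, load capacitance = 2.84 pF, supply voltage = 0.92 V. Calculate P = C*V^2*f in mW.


Step 1: V^2 = 0.92^2 = 0.8464 V^2
Step 2: P = C*V^2*f = 2.84e-12 F * 0.8464 * 2.56e9 Hz
Step 3: P = 6.15366656e-03 W
Step 4: P = 6.154 mW

6.154


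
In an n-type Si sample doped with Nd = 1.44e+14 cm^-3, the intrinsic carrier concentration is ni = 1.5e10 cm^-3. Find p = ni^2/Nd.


Step 1: Since Nd >> ni, n ≈ Nd = 1.44e+14 cm^-3
Step 2: p = ni^2 / n = (1.5e10)^2 / 1.44e+14
Step 3: p = 2.25e20 / 1.44e+14 = 1.56e+06 cm^-3

1.56e+06


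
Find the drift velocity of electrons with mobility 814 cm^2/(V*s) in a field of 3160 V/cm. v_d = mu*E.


Step 1: v_d = mu * E
Step 2: v_d = 814 * 3160 = 2572240
Step 3: v_d = 2.57e+06 cm/s

2.57e+06


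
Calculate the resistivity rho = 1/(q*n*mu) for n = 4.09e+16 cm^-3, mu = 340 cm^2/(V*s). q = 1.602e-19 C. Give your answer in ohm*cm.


Step 1: sigma = q * n * mu = 1.602e-19 * 4.09e+16 * 340 = 2.22774e+00 S/cm
Step 2: rho = 1 / sigma = 1 / 2.22774e+00 = 0.4489 ohm*cm

0.4489


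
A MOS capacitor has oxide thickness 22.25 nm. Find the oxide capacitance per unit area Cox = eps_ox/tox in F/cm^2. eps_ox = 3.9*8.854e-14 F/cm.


Step 1: eps_ox = 3.9 * 8.854e-14 = 3.45306e-13 F/cm
Step 2: tox in cm = 22.25 nm * 1e-7 = 2.2250e-06 cm
Step 3: Cox = 3.45306e-13 / 2.2250e-06 = 1.55e-07 F/cm^2

1.55e-07


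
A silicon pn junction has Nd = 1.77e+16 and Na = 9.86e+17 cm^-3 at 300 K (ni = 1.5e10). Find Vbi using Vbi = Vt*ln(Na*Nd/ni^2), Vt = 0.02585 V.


Step 1: Compute Na*Nd/ni^2 = 9.86e+17 * 1.77e+16 / (1.5e10)^2 = 7.7565e+13
Step 2: ln(7.7565e+13) = 31.9821
Step 3: Vbi = 0.02585 * 31.9821 = 0.827 V

0.827


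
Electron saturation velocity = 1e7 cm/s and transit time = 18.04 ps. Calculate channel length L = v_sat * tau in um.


Step 1: tau in seconds = 18.04 ps * 1e-12 = 1.8040e-11 s
Step 2: L = v_sat * tau = 1e7 * 1.8040e-11 = 1.8040e-04 cm
Step 3: L in um = 1.8040e-04 * 1e4 = 1.804 um

1.804


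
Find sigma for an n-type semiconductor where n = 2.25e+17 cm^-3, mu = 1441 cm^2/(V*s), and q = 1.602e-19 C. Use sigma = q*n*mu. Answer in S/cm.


Step 1: sigma = q * n * mu
Step 2: sigma = 1.602e-19 * 2.25e+17 * 1441
Step 3: sigma = 5.194e+01 S/cm

5.194e+01


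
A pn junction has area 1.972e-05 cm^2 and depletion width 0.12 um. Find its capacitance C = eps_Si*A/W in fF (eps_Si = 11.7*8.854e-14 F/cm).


Step 1: eps_Si = 11.7 * 8.854e-14 = 1.035918e-12 F/cm
Step 2: W in cm = 0.12 * 1e-4 = 1.20e-05 cm
Step 3: C = 1.035918e-12 * 1.972e-05 / 1.20e-05 = 1.702359e-12 F
Step 4: C = 1702.36 fF

1702.36


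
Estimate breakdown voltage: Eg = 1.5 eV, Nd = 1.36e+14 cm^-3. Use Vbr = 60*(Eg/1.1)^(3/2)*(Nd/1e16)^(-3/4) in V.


Step 1: Eg/1.1 = 1.5/1.1 = 1.363636
Step 2: (Eg/1.1)^1.5 = 1.363636^1.5 = 1.592384
Step 3: (Nd/1e16)^(-0.75) = (0.0136)^(-0.75) = 25.109948
Step 4: Vbr = 60 * 1.592384 * 25.109948 = 2399.1 V

2399.1


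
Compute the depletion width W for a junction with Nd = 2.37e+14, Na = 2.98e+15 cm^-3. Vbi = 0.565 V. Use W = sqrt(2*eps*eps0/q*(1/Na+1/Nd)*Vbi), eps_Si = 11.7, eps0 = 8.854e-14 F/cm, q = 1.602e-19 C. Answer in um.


Step 1: 1/Na + 1/Nd = 1/2.98e+15 + 1/2.37e+14 = 4.55498e-15
Step 2: 2*eps*eps0/q = 2*11.7*8.854e-14/1.602e-19 = 1.293281e+07
Step 3: W^2 = 1.293281e+07 * 4.55498e-15 * 0.565 = 3.32834e-08
Step 4: W = sqrt(3.32834e-08) = 1.824e-04 cm = 1.824 um

1.824


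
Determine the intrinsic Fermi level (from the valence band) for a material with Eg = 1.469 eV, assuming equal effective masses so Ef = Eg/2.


Step 1: For an intrinsic semiconductor, the Fermi level sits at midgap.
Step 2: Ef = Eg / 2 = 1.469 / 2 = 0.7345 eV

0.7345


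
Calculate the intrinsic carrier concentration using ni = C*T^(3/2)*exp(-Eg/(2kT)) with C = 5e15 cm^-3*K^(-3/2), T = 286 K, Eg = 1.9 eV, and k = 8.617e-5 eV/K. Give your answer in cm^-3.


Step 1: Compute kT = 8.617e-5 * 286 = 0.02464462 eV
Step 2: Exponent = -Eg/(2kT) = -1.9/(2*0.02464462) = -38.54797
Step 3: T^(3/2) = 286^1.5 = 4836.70
Step 4: ni = 5e15 * 4836.70 * exp(-38.54797) = 4.39e+02 cm^-3

4.39e+02


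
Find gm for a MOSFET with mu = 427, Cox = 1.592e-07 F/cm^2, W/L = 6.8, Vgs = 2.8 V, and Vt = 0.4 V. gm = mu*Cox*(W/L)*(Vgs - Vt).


Step 1: Vov = Vgs - Vt = 2.8 - 0.4 = 2.4 V
Step 2: gm = mu * Cox * (W/L) * Vov
Step 3: gm = 427 * 1.592e-07 * 6.8 * 2.4 = 1.11e-03 S

1.11e-03


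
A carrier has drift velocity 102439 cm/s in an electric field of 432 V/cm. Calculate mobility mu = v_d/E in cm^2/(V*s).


Step 1: mu = v_d / E
Step 2: mu = 102439 / 432
Step 3: mu = 237.13 cm^2/(V*s)

237.13


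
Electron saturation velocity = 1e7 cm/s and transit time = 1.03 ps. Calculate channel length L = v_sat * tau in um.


Step 1: tau in seconds = 1.03 ps * 1e-12 = 1.0300e-12 s
Step 2: L = v_sat * tau = 1e7 * 1.0300e-12 = 1.0300e-05 cm
Step 3: L in um = 1.0300e-05 * 1e4 = 0.103 um

0.103


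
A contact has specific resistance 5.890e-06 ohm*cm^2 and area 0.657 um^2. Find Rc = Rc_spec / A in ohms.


Step 1: Convert area to cm^2: 0.657 um^2 = 6.5700e-09 cm^2
Step 2: Rc = Rc_spec / A = 5.890e-06 / 6.5700e-09
Step 3: Rc = 8.96e+02 ohms

8.96e+02


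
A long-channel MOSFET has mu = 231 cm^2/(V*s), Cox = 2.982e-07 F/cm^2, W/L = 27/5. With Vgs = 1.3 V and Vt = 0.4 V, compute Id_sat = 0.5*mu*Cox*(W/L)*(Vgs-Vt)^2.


Step 1: Overdrive voltage Vov = Vgs - Vt = 1.3 - 0.4 = 0.9 V
Step 2: W/L = 27/5 = 5.4
Step 3: Id = 0.5 * 231 * 2.982e-07 * 5.4 * 0.9^2
Step 4: Id = 1.51e-04 A

1.51e-04


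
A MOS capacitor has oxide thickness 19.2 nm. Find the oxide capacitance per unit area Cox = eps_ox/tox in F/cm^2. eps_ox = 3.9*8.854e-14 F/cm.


Step 1: eps_ox = 3.9 * 8.854e-14 = 3.45306e-13 F/cm
Step 2: tox in cm = 19.2 nm * 1e-7 = 1.9200e-06 cm
Step 3: Cox = 3.45306e-13 / 1.9200e-06 = 1.80e-07 F/cm^2

1.80e-07


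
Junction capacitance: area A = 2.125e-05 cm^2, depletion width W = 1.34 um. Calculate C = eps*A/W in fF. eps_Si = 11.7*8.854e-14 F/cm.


Step 1: eps_Si = 11.7 * 8.854e-14 = 1.035918e-12 F/cm
Step 2: W in cm = 1.34 * 1e-4 = 1.34e-04 cm
Step 3: C = 1.035918e-12 * 2.125e-05 / 1.34e-04 = 1.642780e-13 F
Step 4: C = 164.28 fF

164.28


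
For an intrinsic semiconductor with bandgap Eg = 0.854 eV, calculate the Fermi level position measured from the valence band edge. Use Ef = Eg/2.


Step 1: For an intrinsic semiconductor, the Fermi level sits at midgap.
Step 2: Ef = Eg / 2 = 0.854 / 2 = 0.427 eV

0.427


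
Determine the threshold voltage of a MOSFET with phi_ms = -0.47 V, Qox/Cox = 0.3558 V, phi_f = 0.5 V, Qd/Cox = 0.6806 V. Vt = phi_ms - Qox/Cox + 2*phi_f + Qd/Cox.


Step 1: Vt = phi_ms - Qox/Cox + 2*phi_f + Qd/Cox
Step 2: Vt = -0.47 - 0.3558 + 2*0.5 + 0.6806
Step 3: Vt = -0.47 - 0.3558 + 1.0 + 0.6806
Step 4: Vt = 0.8548 V

0.8548


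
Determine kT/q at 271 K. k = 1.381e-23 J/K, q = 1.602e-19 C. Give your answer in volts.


Step 1: kT = 1.381e-23 * 271 = 3.74251e-21 J
Step 2: Vt = kT/q = 3.74251e-21 / 1.602e-19
Step 3: Vt = 0.02336 V

0.02336


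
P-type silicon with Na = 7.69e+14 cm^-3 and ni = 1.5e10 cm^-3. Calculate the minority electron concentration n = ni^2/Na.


Step 1: Majority hole concentration p ≈ Na = 7.69e+14 cm^-3
Step 2: n = ni^2 / Na = (1.5e10)^2 / 7.69e+14
Step 3: n = 2.93e+05 cm^-3

2.93e+05


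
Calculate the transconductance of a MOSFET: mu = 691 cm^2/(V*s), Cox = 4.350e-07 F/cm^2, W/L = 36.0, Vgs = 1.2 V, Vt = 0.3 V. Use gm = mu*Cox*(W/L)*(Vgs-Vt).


Step 1: Vov = Vgs - Vt = 1.2 - 0.3 = 0.9 V
Step 2: gm = mu * Cox * (W/L) * Vov
Step 3: gm = 691 * 4.350e-07 * 36.0 * 0.9 = 9.74e-03 S

9.74e-03


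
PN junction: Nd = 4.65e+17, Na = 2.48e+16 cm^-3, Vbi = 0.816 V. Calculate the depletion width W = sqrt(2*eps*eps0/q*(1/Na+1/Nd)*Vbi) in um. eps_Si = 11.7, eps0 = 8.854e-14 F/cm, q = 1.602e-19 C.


Step 1: 1/Na + 1/Nd = 1/2.48e+16 + 1/4.65e+17 = 4.24731e-17
Step 2: 2*eps*eps0/q = 2*11.7*8.854e-14/1.602e-19 = 1.293281e+07
Step 3: W^2 = 1.293281e+07 * 4.24731e-17 * 0.816 = 4.48226e-10
Step 4: W = sqrt(4.48226e-10) = 2.117e-05 cm = 0.2117 um

0.2117


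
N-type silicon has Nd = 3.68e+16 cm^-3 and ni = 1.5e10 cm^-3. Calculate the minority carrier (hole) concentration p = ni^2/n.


Step 1: Since Nd >> ni, n ≈ Nd = 3.68e+16 cm^-3
Step 2: p = ni^2 / n = (1.5e10)^2 / 3.68e+16
Step 3: p = 2.25e20 / 3.68e+16 = 6.11e+03 cm^-3

6.11e+03


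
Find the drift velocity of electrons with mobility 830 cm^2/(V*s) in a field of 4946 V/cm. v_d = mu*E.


Step 1: v_d = mu * E
Step 2: v_d = 830 * 4946 = 4105180
Step 3: v_d = 4.11e+06 cm/s

4.11e+06


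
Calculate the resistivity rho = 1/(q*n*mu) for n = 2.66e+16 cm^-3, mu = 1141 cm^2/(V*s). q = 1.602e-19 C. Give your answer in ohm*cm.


Step 1: sigma = q * n * mu = 1.602e-19 * 2.66e+16 * 1141 = 4.86217e+00 S/cm
Step 2: rho = 1 / sigma = 1 / 4.86217e+00 = 0.2057 ohm*cm

0.2057


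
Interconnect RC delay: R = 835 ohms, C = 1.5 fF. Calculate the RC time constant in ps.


Step 1: tau = R * C
Step 2: tau = 835 * 1.5 fF = 835 * 1.5e-15 F
Step 3: tau = 1.2525e-12 s = 1.2525 ps

1.2525


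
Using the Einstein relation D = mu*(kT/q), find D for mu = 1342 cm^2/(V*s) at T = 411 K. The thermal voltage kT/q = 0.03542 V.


Step 1: D = mu * (kT/q)
Step 2: D = 1342 * 0.03542
Step 3: D = 47.53 cm^2/s

47.53


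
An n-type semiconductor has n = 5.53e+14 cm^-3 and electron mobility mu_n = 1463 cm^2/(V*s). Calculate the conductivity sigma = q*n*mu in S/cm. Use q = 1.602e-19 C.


Step 1: sigma = q * n * mu
Step 2: sigma = 1.602e-19 * 5.53e+14 * 1463
Step 3: sigma = 1.296e-01 S/cm

1.296e-01


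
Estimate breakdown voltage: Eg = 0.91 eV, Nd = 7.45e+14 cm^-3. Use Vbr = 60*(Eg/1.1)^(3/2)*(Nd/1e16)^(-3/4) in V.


Step 1: Eg/1.1 = 0.91/1.1 = 0.827273
Step 2: (Eg/1.1)^1.5 = 0.827273^1.5 = 0.752442
Step 3: (Nd/1e16)^(-0.75) = (0.0745)^(-0.75) = 7.012660
Step 4: Vbr = 60 * 0.752442 * 7.012660 = 316.6 V

316.6


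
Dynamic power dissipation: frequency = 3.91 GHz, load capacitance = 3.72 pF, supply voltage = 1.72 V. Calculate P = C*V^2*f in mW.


Step 1: V^2 = 1.72^2 = 2.9584 V^2
Step 2: P = C*V^2*f = 3.72e-12 F * 2.9584 * 3.91e9 Hz
Step 3: P = 4.303051968e-02 W
Step 4: P = 43.031 mW

43.031


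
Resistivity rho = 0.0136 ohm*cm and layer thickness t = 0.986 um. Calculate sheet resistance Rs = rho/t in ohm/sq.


Step 1: Convert thickness to cm: t = 0.986 um = 9.8600e-05 cm
Step 2: Rs = rho / t = 0.0136 / 9.8600e-05
Step 3: Rs = 137.9 ohm/sq

137.9


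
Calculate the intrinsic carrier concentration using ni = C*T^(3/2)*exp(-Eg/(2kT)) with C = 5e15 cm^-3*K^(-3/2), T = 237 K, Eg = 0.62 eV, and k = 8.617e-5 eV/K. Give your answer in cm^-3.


Step 1: Compute kT = 8.617e-5 * 237 = 0.02042229 eV
Step 2: Exponent = -Eg/(2kT) = -0.62/(2*0.02042229) = -15.17949
Step 3: T^(3/2) = 237^1.5 = 3648.57
Step 4: ni = 5e15 * 3648.57 * exp(-15.17949) = 4.66e+12 cm^-3

4.66e+12


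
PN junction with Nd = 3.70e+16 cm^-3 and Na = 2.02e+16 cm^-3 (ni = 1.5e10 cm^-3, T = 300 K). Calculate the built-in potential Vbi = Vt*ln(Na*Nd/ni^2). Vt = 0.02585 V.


Step 1: Compute Na*Nd/ni^2 = 2.02e+16 * 3.70e+16 / (1.5e10)^2 = 3.3218e+12
Step 2: ln(3.3218e+12) = 28.8315
Step 3: Vbi = 0.02585 * 28.8315 = 0.745 V

0.745


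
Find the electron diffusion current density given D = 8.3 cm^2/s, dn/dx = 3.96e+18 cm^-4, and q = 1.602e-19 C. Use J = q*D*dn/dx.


Step 1: J = q * D * (dn/dx)
Step 2: J = 1.602e-19 * 8.3 * 3.96e+18
Step 3: J = 5.27e+00 A/cm^2

5.27e+00


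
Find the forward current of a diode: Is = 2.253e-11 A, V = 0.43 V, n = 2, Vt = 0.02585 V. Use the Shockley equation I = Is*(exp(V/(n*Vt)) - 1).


Step 1: V/(n*Vt) = 0.43/(2*0.02585) = 8.3172
Step 2: exp(8.3172) = 4.0937e+03
Step 3: I = 2.253e-11 * (4.0937e+03 - 1) = 9.22e-08 A

9.22e-08


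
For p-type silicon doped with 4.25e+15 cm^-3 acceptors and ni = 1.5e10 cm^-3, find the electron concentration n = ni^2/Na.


Step 1: Majority hole concentration p ≈ Na = 4.25e+15 cm^-3
Step 2: n = ni^2 / Na = (1.5e10)^2 / 4.25e+15
Step 3: n = 5.29e+04 cm^-3

5.29e+04


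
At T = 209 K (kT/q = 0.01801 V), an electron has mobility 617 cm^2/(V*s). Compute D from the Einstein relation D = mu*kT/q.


Step 1: D = mu * (kT/q)
Step 2: D = 617 * 0.01801
Step 3: D = 11.11 cm^2/s

11.11


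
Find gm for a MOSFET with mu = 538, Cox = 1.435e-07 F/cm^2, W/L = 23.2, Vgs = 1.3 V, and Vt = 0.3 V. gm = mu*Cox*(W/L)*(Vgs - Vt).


Step 1: Vov = Vgs - Vt = 1.3 - 0.3 = 1.0 V
Step 2: gm = mu * Cox * (W/L) * Vov
Step 3: gm = 538 * 1.435e-07 * 23.2 * 1.0 = 1.79e-03 S

1.79e-03


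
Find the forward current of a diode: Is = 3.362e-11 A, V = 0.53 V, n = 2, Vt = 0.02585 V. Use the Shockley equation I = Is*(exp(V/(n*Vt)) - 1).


Step 1: V/(n*Vt) = 0.53/(2*0.02585) = 10.2515
Step 2: exp(10.2515) = 2.8325e+04
Step 3: I = 3.362e-11 * (2.8325e+04 - 1) = 9.52e-07 A

9.52e-07


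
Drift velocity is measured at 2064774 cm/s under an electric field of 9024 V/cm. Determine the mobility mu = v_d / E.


Step 1: mu = v_d / E
Step 2: mu = 2064774 / 9024
Step 3: mu = 228.81 cm^2/(V*s)

228.81


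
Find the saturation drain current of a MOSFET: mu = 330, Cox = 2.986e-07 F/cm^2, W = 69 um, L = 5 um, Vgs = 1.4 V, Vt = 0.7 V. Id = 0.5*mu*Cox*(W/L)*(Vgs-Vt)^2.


Step 1: Overdrive voltage Vov = Vgs - Vt = 1.4 - 0.7 = 0.7 V
Step 2: W/L = 69/5 = 13.8
Step 3: Id = 0.5 * 330 * 2.986e-07 * 13.8 * 0.7^2
Step 4: Id = 3.33e-04 A

3.33e-04


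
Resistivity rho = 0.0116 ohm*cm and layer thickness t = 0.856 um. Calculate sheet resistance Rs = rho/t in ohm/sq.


Step 1: Convert thickness to cm: t = 0.856 um = 8.5600e-05 cm
Step 2: Rs = rho / t = 0.0116 / 8.5600e-05
Step 3: Rs = 135.5 ohm/sq

135.5


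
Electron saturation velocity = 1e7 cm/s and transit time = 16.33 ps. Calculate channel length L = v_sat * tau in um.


Step 1: tau in seconds = 16.33 ps * 1e-12 = 1.6330e-11 s
Step 2: L = v_sat * tau = 1e7 * 1.6330e-11 = 1.6330e-04 cm
Step 3: L in um = 1.6330e-04 * 1e4 = 1.633 um

1.633


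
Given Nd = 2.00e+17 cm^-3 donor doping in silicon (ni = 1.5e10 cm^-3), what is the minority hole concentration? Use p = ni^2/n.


Step 1: Since Nd >> ni, n ≈ Nd = 2.00e+17 cm^-3
Step 2: p = ni^2 / n = (1.5e10)^2 / 2.00e+17
Step 3: p = 2.25e20 / 2.00e+17 = 1.13e+03 cm^-3

1.13e+03


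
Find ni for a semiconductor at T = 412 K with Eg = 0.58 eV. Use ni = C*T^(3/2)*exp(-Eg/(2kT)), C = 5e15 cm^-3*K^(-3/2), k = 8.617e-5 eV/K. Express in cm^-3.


Step 1: Compute kT = 8.617e-5 * 412 = 0.03550204 eV
Step 2: Exponent = -Eg/(2kT) = -0.58/(2*0.03550204) = -8.16854
Step 3: T^(3/2) = 412^1.5 = 8362.69
Step 4: ni = 5e15 * 8362.69 * exp(-8.16854) = 1.19e+16 cm^-3

1.19e+16


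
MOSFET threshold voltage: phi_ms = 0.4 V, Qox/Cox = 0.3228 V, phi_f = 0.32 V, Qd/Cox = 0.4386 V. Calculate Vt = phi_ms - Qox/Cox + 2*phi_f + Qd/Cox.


Step 1: Vt = phi_ms - Qox/Cox + 2*phi_f + Qd/Cox
Step 2: Vt = 0.4 - 0.3228 + 2*0.32 + 0.4386
Step 3: Vt = 0.4 - 0.3228 + 0.64 + 0.4386
Step 4: Vt = 1.1558 V

1.1558


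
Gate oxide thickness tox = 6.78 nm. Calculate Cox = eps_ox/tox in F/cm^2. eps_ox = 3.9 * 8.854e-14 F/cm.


Step 1: eps_ox = 3.9 * 8.854e-14 = 3.45306e-13 F/cm
Step 2: tox in cm = 6.78 nm * 1e-7 = 6.7800e-07 cm
Step 3: Cox = 3.45306e-13 / 6.7800e-07 = 5.09e-07 F/cm^2

5.09e-07
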